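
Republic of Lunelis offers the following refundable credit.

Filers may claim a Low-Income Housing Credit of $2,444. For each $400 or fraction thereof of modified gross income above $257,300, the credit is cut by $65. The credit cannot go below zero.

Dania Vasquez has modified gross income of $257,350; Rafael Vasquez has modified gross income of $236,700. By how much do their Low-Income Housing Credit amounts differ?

$65

Dania ($257,350): Low-Income Housing Credit: income exceeds $257,300 by $50, which is 1 full-or-partial $400 increment; reduction = 1 × $65 = $65, leaving $2,379.
Rafael ($236,700): Low-Income Housing Credit: $236,700 is at or below the $257,300 threshold, so the full $2,444 applies.
Difference: |$2,379 − $2,444| = $65.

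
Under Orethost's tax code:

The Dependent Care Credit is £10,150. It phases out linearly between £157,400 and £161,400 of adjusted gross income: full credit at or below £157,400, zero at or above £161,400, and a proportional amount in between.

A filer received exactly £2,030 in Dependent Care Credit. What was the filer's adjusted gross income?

£2,030 is 2,030/10,150 of the full £10,150, so 8,120/10,150 of the £4,000 range has been used: income = £157,400 + £4,000 × 8,120/10,150 = £160,600.

£160,600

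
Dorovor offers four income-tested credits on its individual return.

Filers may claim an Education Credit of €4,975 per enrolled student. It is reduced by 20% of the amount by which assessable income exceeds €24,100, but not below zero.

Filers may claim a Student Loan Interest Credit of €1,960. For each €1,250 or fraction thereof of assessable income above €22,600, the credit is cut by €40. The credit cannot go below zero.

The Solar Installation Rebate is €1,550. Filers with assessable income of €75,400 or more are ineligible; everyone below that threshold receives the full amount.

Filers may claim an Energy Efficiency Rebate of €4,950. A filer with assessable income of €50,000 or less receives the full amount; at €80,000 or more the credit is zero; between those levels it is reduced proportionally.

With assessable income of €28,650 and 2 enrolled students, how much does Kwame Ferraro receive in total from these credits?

Education Credit: base = 2 × €4,975 = €9,950. 20% of the €4,550 excess over €24,100 is €910; credit = €9,950 − €910 = €9,040.
Student Loan Interest Credit: income exceeds €22,600 by €6,050, which is 5 full-or-partial €1,250 increments; reduction = 5 × €40 = €200, leaving €1,760.
Solar Installation Rebate: €28,650 is below the €75,400 cutoff, so the full €1,550 applies.
Energy Efficiency Rebate: €28,650 is at or below the €50,000 threshold, so the full €4,950 applies.
Total: €9,040 + €1,760 + €1,550 + €4,950 = €17,300.

€17,300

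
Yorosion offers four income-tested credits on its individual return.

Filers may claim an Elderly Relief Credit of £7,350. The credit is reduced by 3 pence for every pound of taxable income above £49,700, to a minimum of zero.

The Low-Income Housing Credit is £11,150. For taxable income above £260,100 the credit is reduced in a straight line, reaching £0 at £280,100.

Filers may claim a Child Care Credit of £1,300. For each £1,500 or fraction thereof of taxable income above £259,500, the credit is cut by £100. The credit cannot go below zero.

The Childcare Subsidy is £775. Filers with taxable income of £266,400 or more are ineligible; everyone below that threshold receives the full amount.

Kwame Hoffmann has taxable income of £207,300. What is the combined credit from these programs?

£15,847

Elderly Relief Credit: 3% of the £157,600 excess over £49,700 is £4,728; credit = £7,350 − £4,728 = £2,622.
Low-Income Housing Credit: £207,300 is at or below the £260,100 threshold, so the full £11,150 applies.
Child Care Credit: £207,300 is at or below the £259,500 threshold, so the full £1,300 applies.
Childcare Subsidy: £207,300 is below the £266,400 cutoff, so the full £775 applies.
Total: £2,622 + £11,150 + £1,300 + £775 = £15,847.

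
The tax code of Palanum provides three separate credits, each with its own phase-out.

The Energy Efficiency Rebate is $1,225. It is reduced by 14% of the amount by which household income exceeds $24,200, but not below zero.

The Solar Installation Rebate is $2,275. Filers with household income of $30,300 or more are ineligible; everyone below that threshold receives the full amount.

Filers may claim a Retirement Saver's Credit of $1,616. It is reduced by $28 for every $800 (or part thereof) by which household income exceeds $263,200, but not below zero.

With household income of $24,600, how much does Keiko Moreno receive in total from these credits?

$5,060

Energy Efficiency Rebate: 14% of the $400 excess over $24,200 is $56; credit = $1,225 − $56 = $1,169.
Solar Installation Rebate: $24,600 is below the $30,300 cutoff, so the full $2,275 applies.
Retirement Saver's Credit: $24,600 is at or below the $263,200 threshold, so the full $1,616 applies.
Total: $1,169 + $2,275 + $1,616 = $5,060.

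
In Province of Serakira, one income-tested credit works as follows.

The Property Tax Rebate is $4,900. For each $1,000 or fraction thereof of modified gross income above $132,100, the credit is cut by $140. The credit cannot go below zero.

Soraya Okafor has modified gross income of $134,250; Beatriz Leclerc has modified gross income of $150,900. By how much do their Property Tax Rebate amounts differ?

$2,240

Soraya ($134,250): Property Tax Rebate: income exceeds $132,100 by $2,150, which is 3 full-or-partial $1,000 increments; reduction = 3 × $140 = $420, leaving $4,480.
Beatriz ($150,900): Property Tax Rebate: income exceeds $132,100 by $18,800, which is 19 full-or-partial $1,000 increments; reduction = 19 × $140 = $2,660, leaving $2,240.
Difference: |$4,480 − $2,240| = $2,240.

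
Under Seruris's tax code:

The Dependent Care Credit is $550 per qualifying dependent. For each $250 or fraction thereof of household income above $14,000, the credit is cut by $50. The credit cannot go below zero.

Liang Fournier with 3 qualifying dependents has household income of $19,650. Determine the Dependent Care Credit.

$500

Dependent Care Credit: base = 3 × $550 = $1,650. income exceeds $14,000 by $5,650, which is 23 full-or-partial $250 increments; reduction = 23 × $50 = $1,150, leaving $500.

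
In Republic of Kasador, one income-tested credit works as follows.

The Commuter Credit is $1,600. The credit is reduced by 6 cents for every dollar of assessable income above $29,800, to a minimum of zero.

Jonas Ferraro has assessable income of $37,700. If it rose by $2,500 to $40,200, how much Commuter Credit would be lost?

At $37,700 — 6% of the $7,900 excess over $29,800 is $474; credit = $1,600 − $474 = $1,126.
At $40,200 — 6% of the $10,400 excess over $29,800 is $624; credit = $1,600 − $624 = $976.
Lost: $1,126 − $976 = $150.

$150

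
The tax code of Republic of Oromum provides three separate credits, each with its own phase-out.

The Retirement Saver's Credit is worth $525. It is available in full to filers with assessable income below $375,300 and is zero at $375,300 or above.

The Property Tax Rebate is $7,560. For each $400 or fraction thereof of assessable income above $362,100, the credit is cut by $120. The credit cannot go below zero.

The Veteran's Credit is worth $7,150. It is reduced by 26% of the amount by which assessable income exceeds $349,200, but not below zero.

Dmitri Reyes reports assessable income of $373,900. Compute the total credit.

$5,213

Retirement Saver's Credit: $373,900 is below the $375,300 cutoff, so the full $525 applies.
Property Tax Rebate: income exceeds $362,100 by $11,800, which is 30 full-or-partial $400 increments; reduction = 30 × $120 = $3,600, leaving $3,960.
Veteran's Credit: 26% of the $24,700 excess over $349,200 is $6,422; credit = $7,150 − $6,422 = $728.
Total: $525 + $3,960 + $728 = $5,213.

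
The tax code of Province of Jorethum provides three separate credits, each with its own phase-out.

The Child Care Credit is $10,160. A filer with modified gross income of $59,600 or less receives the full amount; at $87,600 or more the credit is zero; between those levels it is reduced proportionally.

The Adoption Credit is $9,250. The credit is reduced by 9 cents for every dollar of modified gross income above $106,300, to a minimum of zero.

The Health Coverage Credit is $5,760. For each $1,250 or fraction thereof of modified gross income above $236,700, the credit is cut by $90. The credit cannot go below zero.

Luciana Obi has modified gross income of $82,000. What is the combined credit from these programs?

Child Care Credit: $82,000 is $22,400 into a $28,000 phase-out range, leaving 5,600/28,000 of the credit: $10,160 × 5,600/28,000 = $2,032.
Adoption Credit: $82,000 is at or below the $106,300 threshold, so the full $9,250 applies.
Health Coverage Credit: $82,000 is at or below the $236,700 threshold, so the full $5,760 applies.
Total: $2,032 + $9,250 + $5,760 = $17,042.

$17,042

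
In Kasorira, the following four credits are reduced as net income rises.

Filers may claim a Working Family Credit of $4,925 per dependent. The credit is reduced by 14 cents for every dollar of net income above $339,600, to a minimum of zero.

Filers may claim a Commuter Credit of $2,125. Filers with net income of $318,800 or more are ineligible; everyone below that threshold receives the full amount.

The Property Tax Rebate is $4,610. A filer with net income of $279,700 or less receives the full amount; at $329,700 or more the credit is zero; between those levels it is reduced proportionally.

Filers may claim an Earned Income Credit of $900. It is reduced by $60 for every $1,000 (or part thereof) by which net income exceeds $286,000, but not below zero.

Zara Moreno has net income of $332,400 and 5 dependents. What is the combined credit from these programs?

$24,625

Working Family Credit: base = 5 × $4,925 = $24,625. $332,400 is at or below the $339,600 threshold, so the full $24,625 applies.
Commuter Credit: $332,400 meets or exceeds the $318,800 cutoff, so the credit is $0.
Property Tax Rebate: $332,400 is at or above $329,700, so the credit is $0.
Earned Income Credit: income exceeds $286,000 by $46,400 → 47 increments × $60 = $2,820 ≥ base, so the credit is $0.
Total: $24,625 + $0 + $0 + $0 = $24,625.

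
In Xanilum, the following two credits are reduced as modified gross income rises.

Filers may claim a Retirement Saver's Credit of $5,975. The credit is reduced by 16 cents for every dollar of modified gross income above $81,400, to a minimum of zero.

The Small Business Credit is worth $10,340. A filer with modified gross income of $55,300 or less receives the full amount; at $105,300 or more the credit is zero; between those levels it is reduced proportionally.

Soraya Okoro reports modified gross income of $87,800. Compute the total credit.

Retirement Saver's Credit: 16% of the $6,400 excess over $81,400 is $1,024; credit = $5,975 − $1,024 = $4,951.
Small Business Credit: $87,800 is $32,500 into a $50,000 phase-out range, leaving 17,500/50,000 of the credit: $10,340 × 17,500/50,000 = $3,619.
Total: $4,951 + $3,619 = $8,570.

$8,570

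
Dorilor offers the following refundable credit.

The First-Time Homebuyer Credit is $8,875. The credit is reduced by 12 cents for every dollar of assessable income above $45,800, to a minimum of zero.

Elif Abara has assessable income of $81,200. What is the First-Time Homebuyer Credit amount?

First-Time Homebuyer Credit: 12% of the $35,400 excess over $45,800 is $4,248; credit = $8,875 − $4,248 = $4,627.

$4,627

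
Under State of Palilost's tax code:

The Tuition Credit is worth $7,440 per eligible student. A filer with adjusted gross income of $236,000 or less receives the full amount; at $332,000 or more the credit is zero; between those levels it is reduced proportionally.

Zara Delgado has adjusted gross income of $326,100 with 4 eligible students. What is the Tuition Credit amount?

$1,829

Tuition Credit: base = 4 × $7,440 = $29,760. $326,100 is $90,100 into a $96,000 phase-out range, leaving 5,900/96,000 of the credit: $29,760 × 5,900/96,000 = $1,829.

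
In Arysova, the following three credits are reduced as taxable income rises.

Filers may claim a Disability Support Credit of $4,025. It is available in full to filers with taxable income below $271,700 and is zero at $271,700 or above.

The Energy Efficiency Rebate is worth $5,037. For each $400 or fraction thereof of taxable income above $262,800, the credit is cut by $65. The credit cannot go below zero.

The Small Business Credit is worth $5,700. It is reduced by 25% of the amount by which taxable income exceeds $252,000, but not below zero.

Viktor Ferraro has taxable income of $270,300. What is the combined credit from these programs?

$8,952

Disability Support Credit: $270,300 is below the $271,700 cutoff, so the full $4,025 applies.
Energy Efficiency Rebate: income exceeds $262,800 by $7,500, which is 19 full-or-partial $400 increments; reduction = 19 × $65 = $1,235, leaving $3,802.
Small Business Credit: 25% of the $18,300 excess over $252,000 is $4,575; credit = $5,700 − $4,575 = $1,125.
Total: $4,025 + $3,802 + $1,125 = $8,952.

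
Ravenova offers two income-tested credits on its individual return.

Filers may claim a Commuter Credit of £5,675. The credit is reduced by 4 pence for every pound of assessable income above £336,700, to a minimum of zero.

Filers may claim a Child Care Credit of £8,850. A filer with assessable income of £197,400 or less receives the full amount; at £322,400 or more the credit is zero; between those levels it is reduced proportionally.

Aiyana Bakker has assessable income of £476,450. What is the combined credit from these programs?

Commuter Credit: 4% of the £139,750 excess over £336,700 is £5,590; credit = £5,675 − £5,590 = £85.
Child Care Credit: £476,450 is at or above £322,400, so the credit is £0.
Total: £85 + £0 = £85.

£85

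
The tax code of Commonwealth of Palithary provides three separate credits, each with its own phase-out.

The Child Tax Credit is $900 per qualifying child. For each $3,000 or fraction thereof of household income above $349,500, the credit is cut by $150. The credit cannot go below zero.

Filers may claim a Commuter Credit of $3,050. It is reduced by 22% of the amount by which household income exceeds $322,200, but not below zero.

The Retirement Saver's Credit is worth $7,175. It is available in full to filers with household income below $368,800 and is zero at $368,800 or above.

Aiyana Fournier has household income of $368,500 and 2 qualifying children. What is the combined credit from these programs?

Child Tax Credit: base = 2 × $900 = $1,800. income exceeds $349,500 by $19,000, which is 7 full-or-partial $3,000 increments; reduction = 7 × $150 = $1,050, leaving $750.
Commuter Credit: 22% of the $46,300 excess over $322,200 is $10,186 ≥ base, so the credit is $0.
Retirement Saver's Credit: $368,500 is below the $368,800 cutoff, so the full $7,175 applies.
Total: $750 + $0 + $7,175 = $7,925.

$7,925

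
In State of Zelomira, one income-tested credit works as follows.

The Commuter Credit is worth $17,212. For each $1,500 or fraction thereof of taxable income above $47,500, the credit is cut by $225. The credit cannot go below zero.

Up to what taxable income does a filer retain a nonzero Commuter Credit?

$161,500

After 76 increments the reduction is 76 × $225 = $17,100, leaving $112; one more increment wipes it out. Increment 76 ends at excess 76 × $1,500 = $114,000, so the highest qualifying income is $47,500 + $114,000 = $161,500.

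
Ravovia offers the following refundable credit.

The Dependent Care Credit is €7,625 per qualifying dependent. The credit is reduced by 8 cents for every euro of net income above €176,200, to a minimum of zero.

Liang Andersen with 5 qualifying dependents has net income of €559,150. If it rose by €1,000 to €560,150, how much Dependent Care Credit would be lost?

€80

At €559,150 — base = 5 × €7,625 = €38,125. 8% of the €382,950 excess over €176,200 is €30,636; credit = €38,125 − €30,636 = €7,489.
At €560,150 — base = 5 × €7,625 = €38,125. 8% of the €383,950 excess over €176,200 is €30,716; credit = €38,125 − €30,716 = €7,409.
Lost: €7,489 − €7,409 = €80.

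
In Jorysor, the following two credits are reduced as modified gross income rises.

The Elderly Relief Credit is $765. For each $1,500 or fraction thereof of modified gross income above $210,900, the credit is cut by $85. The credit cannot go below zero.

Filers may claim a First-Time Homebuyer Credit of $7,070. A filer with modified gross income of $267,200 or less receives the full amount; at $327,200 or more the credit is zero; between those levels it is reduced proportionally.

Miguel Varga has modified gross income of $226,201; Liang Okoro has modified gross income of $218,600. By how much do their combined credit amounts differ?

$255

Miguel ($226,201): Elderly Relief Credit: income exceeds $210,900 by $15,301 → 11 increments × $85 = $935 ≥ base, so the credit is $0. First-Time Homebuyer Credit: $226,201 is at or below the $267,200 threshold, so the full $7,070 applies. total $0 + $7,070 = $7,070
Liang ($218,600): Elderly Relief Credit: income exceeds $210,900 by $7,700, which is 6 full-or-partial $1,500 increments; reduction = 6 × $85 = $510, leaving $255. First-Time Homebuyer Credit: $218,600 is at or below the $267,200 threshold, so the full $7,070 applies. total $255 + $7,070 = $7,325
Difference: |$7,070 − $7,325| = $255.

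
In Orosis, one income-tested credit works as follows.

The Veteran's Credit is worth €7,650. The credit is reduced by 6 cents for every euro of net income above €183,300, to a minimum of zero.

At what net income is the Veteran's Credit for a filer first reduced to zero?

€310,800

The credit falls by 6% of each euro above €183,300, so it reaches zero when the excess is €7,650 / 6% = €127,500: income = €183,300 + €127,500 = €310,800.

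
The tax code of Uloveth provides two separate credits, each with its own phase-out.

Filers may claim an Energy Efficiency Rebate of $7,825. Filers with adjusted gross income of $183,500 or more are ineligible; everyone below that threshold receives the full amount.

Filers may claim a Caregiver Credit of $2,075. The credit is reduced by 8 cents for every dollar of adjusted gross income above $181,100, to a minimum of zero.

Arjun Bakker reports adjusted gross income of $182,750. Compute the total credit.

$9,768

Energy Efficiency Rebate: $182,750 is below the $183,500 cutoff, so the full $7,825 applies.
Caregiver Credit: 8% of the $1,650 excess over $181,100 is $132; credit = $2,075 − $132 = $1,943.
Total: $7,825 + $1,943 = $9,768.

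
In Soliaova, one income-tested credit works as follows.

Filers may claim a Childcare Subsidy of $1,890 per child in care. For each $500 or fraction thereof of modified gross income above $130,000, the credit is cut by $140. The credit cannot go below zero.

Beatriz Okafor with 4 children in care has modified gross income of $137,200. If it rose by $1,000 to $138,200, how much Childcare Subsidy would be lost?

$280

At $137,200 — base = 4 × $1,890 = $7,560. income exceeds $130,000 by $7,200, which is 15 full-or-partial $500 increments; reduction = 15 × $140 = $2,100, leaving $5,460.
At $138,200 — base = 4 × $1,890 = $7,560. income exceeds $130,000 by $8,200, which is 17 full-or-partial $500 increments; reduction = 17 × $140 = $2,380, leaving $5,180.
Lost: $5,460 − $5,180 = $280.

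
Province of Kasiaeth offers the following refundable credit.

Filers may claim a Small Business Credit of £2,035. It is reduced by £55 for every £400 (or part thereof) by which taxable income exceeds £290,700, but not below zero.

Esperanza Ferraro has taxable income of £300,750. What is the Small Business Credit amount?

Small Business Credit: income exceeds £290,700 by £10,050, which is 26 full-or-partial £400 increments; reduction = 26 × £55 = £1,430, leaving £605.

£605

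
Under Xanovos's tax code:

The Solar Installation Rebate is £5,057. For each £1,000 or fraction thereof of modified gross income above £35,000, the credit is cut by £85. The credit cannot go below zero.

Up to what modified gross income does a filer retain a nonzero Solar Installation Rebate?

After 59 increments the reduction is 59 × £85 = £5,015, leaving £42; one more increment wipes it out. Increment 59 ends at excess 59 × £1,000 = £59,000, so the highest qualifying income is £35,000 + £59,000 = £94,000.

£94,000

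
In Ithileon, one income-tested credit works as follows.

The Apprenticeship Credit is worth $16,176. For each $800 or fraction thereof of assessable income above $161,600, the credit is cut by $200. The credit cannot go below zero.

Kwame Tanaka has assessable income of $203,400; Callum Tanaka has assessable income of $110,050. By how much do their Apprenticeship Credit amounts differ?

$10,600

Kwame ($203,400): Apprenticeship Credit: income exceeds $161,600 by $41,800, which is 53 full-or-partial $800 increments; reduction = 53 × $200 = $10,600, leaving $5,576.
Callum ($110,050): Apprenticeship Credit: $110,050 is at or below the $161,600 threshold, so the full $16,176 applies.
Difference: |$5,576 − $16,176| = $10,600.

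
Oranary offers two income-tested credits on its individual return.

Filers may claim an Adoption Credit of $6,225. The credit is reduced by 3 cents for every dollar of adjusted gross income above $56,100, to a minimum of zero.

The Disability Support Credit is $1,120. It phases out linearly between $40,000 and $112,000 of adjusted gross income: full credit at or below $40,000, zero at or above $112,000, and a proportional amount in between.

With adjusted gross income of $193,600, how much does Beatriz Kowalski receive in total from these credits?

$2,100

Adoption Credit: 3% of the $137,500 excess over $56,100 is $4,125; credit = $6,225 − $4,125 = $2,100.
Disability Support Credit: $193,600 is at or above $112,000, so the credit is $0.
Total: $2,100 + $0 = $2,100.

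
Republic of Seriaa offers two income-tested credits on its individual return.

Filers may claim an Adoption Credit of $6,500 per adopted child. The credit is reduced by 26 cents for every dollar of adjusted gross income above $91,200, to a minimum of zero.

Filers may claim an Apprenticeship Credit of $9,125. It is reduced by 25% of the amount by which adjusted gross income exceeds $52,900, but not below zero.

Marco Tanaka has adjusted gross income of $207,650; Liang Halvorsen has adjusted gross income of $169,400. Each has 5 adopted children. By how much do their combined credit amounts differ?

Marco ($207,650): Adoption Credit: base = 5 × $6,500 = $32,500. 26% of the $116,450 excess over $91,200 is $30,277; credit = $32,500 − $30,277 = $2,223. Apprenticeship Credit: 25% of the $154,750 excess over $52,900 is $38,687.50 ≥ base, so the credit is $0. total $2,223 + $0 = $2,223
Liang ($169,400): Adoption Credit: base = 5 × $6,500 = $32,500. 26% of the $78,200 excess over $91,200 is $20,332; credit = $32,500 − $20,332 = $12,168. Apprenticeship Credit: 25% of the $116,500 excess over $52,900 is $29,125 ≥ base, so the credit is $0. total $12,168 + $0 = $12,168
Difference: |$2,223 − $12,168| = $9,945.

$9,945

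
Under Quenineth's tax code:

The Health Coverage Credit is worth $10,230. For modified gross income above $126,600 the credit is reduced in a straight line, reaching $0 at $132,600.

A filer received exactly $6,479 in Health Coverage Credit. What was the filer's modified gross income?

$6,479 is 6,479/10,230 of the full $10,230, so 3,751/10,230 of the $6,000 range has been used: income = $126,600 + $6,000 × 3,751/10,230 = $128,800.

$128,800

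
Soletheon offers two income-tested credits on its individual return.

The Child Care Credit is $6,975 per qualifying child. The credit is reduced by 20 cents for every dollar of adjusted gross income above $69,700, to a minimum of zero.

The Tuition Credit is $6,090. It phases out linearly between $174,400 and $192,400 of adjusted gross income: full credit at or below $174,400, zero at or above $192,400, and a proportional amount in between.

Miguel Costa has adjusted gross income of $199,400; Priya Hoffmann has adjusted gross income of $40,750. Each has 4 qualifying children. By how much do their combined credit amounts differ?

Miguel ($199,400): Child Care Credit: base = 4 × $6,975 = $27,900. 20% of the $129,700 excess over $69,700 is $25,940; credit = $27,900 − $25,940 = $1,960. Tuition Credit: $199,400 is at or above $192,400, so the credit is $0. total $1,960 + $0 = $1,960
Priya ($40,750): Child Care Credit: base = 4 × $6,975 = $27,900. $40,750 is at or below the $69,700 threshold, so the full $27,900 applies. Tuition Credit: $40,750 is at or below the $174,400 threshold, so the full $6,090 applies. total $27,900 + $6,090 = $33,990
Difference: |$1,960 − $33,990| = $32,030.

$32,030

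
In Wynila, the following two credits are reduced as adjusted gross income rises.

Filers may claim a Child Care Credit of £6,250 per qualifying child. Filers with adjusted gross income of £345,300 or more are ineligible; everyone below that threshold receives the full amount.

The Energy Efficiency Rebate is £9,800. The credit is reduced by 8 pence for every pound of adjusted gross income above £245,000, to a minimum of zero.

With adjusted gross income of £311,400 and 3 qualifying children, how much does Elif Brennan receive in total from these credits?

Child Care Credit: base = 3 × £6,250 = £18,750. £311,400 is below the £345,300 cutoff, so the full £18,750 applies.
Energy Efficiency Rebate: 8% of the £66,400 excess over £245,000 is £5,312; credit = £9,800 − £5,312 = £4,488.
Total: £18,750 + £4,488 = £23,238.

£23,238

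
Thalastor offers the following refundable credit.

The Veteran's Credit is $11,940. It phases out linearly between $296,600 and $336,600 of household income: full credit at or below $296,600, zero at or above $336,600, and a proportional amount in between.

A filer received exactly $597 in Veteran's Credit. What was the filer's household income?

$597 is 597/11,940 of the full $11,940, so 11,343/11,940 of the $40,000 range has been used: income = $296,600 + $40,000 × 11,343/11,940 = $334,600.

$334,600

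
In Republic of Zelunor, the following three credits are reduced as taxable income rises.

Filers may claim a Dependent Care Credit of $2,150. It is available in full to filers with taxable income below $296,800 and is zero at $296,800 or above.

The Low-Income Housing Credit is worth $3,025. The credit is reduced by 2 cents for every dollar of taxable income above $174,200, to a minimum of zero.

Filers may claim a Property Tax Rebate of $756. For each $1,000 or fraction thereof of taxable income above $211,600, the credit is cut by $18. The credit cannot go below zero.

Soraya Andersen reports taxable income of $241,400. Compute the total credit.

$4,047

Dependent Care Credit: $241,400 is below the $296,800 cutoff, so the full $2,150 applies.
Low-Income Housing Credit: 2% of the $67,200 excess over $174,200 is $1,344; credit = $3,025 − $1,344 = $1,681.
Property Tax Rebate: income exceeds $211,600 by $29,800, which is 30 full-or-partial $1,000 increments; reduction = 30 × $18 = $540, leaving $216.
Total: $2,150 + $1,681 + $216 = $4,047.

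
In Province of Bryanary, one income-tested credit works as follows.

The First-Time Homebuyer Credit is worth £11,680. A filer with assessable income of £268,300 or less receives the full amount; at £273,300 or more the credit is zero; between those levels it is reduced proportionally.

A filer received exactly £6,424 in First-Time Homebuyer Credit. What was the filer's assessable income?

£270,550

£6,424 is 6,424/11,680 of the full £11,680, so 5,256/11,680 of the £5,000 range has been used: income = £268,300 + £5,000 × 5,256/11,680 = £270,550.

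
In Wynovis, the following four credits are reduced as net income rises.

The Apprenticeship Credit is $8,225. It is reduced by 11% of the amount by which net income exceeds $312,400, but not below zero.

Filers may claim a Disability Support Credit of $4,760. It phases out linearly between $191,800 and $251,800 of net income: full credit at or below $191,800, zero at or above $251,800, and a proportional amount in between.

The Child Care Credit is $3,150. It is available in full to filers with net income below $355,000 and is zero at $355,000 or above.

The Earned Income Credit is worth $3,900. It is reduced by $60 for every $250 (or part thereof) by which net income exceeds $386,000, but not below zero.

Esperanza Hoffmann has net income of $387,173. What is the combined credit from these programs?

$3,600

Apprenticeship Credit: 11% of the $74,773 excess over $312,400 is $8,225.03 ≥ base, so the credit is $0.
Disability Support Credit: $387,173 is at or above $251,800, so the credit is $0.
Child Care Credit: $387,173 meets or exceeds the $355,000 cutoff, so the credit is $0.
Earned Income Credit: income exceeds $386,000 by $1,173, which is 5 full-or-partial $250 increments; reduction = 5 × $60 = $300, leaving $3,600.
Total: $0 + $0 + $0 + $3,600 = $3,600.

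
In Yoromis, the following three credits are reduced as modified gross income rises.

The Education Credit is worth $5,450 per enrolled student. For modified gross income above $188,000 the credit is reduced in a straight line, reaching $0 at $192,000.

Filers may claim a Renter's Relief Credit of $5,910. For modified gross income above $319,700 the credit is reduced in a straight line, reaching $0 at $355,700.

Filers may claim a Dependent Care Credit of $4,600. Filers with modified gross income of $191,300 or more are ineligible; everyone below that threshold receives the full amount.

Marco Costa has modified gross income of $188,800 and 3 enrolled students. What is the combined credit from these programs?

$23,590

Education Credit: base = 3 × $5,450 = $16,350. $188,800 is $800 into a $4,000 phase-out range, leaving 3,200/4,000 of the credit: $16,350 × 3,200/4,000 = $13,080.
Renter's Relief Credit: $188,800 is at or below the $319,700 threshold, so the full $5,910 applies.
Dependent Care Credit: $188,800 is below the $191,300 cutoff, so the full $4,600 applies.
Total: $13,080 + $5,910 + $4,600 = $23,590.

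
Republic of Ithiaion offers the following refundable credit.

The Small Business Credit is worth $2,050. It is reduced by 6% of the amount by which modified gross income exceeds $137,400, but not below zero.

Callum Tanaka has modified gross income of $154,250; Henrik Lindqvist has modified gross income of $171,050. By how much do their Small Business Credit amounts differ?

$1,008

Callum ($154,250): Small Business Credit: 6% of the $16,850 excess over $137,400 is $1,011; credit = $2,050 − $1,011 = $1,039.
Henrik ($171,050): Small Business Credit: 6% of the $33,650 excess over $137,400 is $2,019; credit = $2,050 − $2,019 = $31.
Difference: |$1,039 − $31| = $1,008.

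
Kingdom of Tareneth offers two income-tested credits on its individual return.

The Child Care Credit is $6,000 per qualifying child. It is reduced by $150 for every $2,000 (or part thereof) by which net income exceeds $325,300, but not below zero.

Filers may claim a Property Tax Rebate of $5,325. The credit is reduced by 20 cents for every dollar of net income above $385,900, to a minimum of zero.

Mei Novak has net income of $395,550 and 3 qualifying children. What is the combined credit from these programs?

$15,995

Child Care Credit: base = 3 × $6,000 = $18,000. income exceeds $325,300 by $70,250, which is 36 full-or-partial $2,000 increments; reduction = 36 × $150 = $5,400, leaving $12,600.
Property Tax Rebate: 20% of the $9,650 excess over $385,900 is $1,930; credit = $5,325 − $1,930 = $3,395.
Total: $12,600 + $3,395 = $15,995.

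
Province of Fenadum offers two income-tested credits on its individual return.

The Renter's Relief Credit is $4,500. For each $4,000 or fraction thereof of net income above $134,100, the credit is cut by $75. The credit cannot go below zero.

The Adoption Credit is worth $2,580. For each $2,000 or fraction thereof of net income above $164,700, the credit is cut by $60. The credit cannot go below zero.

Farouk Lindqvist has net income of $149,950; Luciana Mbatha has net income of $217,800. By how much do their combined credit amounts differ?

Farouk ($149,950): Renter's Relief Credit: income exceeds $134,100 by $15,850, which is 4 full-or-partial $4,000 increments; reduction = 4 × $75 = $300, leaving $4,200. Adoption Credit: $149,950 is at or below the $164,700 threshold, so the full $2,580 applies. total $4,200 + $2,580 = $6,780
Luciana ($217,800): Renter's Relief Credit: income exceeds $134,100 by $83,700, which is 21 full-or-partial $4,000 increments; reduction = 21 × $75 = $1,575, leaving $2,925. Adoption Credit: income exceeds $164,700 by $53,100, which is 27 full-or-partial $2,000 increments; reduction = 27 × $60 = $1,620, leaving $960. total $2,925 + $960 = $3,885
Difference: |$6,780 − $3,885| = $2,895.

$2,895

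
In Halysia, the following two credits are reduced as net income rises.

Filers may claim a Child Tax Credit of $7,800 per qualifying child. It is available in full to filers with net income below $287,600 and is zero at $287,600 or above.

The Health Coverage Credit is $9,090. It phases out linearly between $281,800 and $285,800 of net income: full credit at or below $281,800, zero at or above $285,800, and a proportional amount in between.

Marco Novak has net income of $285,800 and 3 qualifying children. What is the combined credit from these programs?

Child Tax Credit: base = 3 × $7,800 = $23,400. $285,800 is below the $287,600 cutoff, so the full $23,400 applies.
Health Coverage Credit: $285,800 is at or above $285,800, so the credit is $0.
Total: $23,400 + $0 = $23,400.

$23,400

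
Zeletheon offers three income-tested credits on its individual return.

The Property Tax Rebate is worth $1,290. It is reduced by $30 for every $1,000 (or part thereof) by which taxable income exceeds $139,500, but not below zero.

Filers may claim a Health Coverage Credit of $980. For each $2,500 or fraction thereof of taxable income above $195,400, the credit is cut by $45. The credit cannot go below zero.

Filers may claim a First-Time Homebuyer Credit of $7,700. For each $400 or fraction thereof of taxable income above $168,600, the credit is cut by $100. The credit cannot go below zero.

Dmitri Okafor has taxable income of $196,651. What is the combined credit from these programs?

Property Tax Rebate: income exceeds $139,500 by $57,151 → 58 increments × $30 = $1,740 ≥ base, so the credit is $0.
Health Coverage Credit: income exceeds $195,400 by $1,251, which is 1 full-or-partial $2,500 increment; reduction = 1 × $45 = $45, leaving $935.
First-Time Homebuyer Credit: income exceeds $168,600 by $28,051, which is 71 full-or-partial $400 increments; reduction = 71 × $100 = $7,100, leaving $600.
Total: $0 + $935 + $600 = $1,535.

$1,535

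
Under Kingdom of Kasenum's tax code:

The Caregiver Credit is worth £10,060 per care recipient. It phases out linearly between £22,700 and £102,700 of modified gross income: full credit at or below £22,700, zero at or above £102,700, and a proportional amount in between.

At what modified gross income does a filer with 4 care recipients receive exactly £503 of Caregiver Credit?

£101,700

Full credit = 4 × £10,060 = £40,240.
£503 is 503/40,240 of the full £40,240, so 39,737/40,240 of the £80,000 range has been used: income = £22,700 + £80,000 × 39,737/40,240 = £101,700.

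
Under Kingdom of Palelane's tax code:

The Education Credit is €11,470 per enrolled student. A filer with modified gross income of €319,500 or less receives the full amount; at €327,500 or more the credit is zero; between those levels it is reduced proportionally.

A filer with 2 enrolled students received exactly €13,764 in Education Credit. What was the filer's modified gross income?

Full credit = 2 × €11,470 = €22,940.
€13,764 is 13,764/22,940 of the full €22,940, so 9,176/22,940 of the €8,000 range has been used: income = €319,500 + €8,000 × 9,176/22,940 = €322,700.

€322,700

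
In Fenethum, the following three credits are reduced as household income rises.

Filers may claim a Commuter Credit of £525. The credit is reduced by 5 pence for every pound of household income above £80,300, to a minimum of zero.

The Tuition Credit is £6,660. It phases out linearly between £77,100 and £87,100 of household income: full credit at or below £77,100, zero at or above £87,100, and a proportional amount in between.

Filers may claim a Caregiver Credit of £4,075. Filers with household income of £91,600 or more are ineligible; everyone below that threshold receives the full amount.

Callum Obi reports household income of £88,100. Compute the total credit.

Commuter Credit: 5% of the £7,800 excess over £80,300 is £390; credit = £525 − £390 = £135.
Tuition Credit: £88,100 is at or above £87,100, so the credit is £0.
Caregiver Credit: £88,100 is below the £91,600 cutoff, so the full £4,075 applies.
Total: £135 + £0 + £4,075 = £4,210.

£4,210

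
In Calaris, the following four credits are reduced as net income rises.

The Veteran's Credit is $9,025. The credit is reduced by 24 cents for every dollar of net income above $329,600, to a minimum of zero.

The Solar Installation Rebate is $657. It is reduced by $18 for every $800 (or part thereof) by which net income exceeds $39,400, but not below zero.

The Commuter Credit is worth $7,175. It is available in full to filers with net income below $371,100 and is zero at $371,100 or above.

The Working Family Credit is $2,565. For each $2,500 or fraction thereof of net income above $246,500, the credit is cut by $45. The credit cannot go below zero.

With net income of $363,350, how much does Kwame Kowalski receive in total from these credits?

Veteran's Credit: 24% of the $33,750 excess over $329,600 is $8,100; credit = $9,025 − $8,100 = $925.
Solar Installation Rebate: income exceeds $39,400 by $323,950 → 405 increments × $18 = $7,290 ≥ base, so the credit is $0.
Commuter Credit: $363,350 is below the $371,100 cutoff, so the full $7,175 applies.
Working Family Credit: income exceeds $246,500 by $116,850, which is 47 full-or-partial $2,500 increments; reduction = 47 × $45 = $2,115, leaving $450.
Total: $925 + $0 + $7,175 + $450 = $8,550.

$8,550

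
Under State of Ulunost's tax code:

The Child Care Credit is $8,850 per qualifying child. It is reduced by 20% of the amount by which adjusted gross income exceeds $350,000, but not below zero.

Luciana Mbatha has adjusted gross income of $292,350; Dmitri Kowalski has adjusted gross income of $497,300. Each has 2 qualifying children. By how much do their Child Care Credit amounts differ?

Luciana ($292,350): Child Care Credit: base = 2 × $8,850 = $17,700. $292,350 is at or below the $350,000 threshold, so the full $17,700 applies.
Dmitri ($497,300): Child Care Credit: base = 2 × $8,850 = $17,700. 20% of the $147,300 excess over $350,000 is $29,460 ≥ base, so the credit is $0.
Difference: |$17,700 − $0| = $17,700.

$17,700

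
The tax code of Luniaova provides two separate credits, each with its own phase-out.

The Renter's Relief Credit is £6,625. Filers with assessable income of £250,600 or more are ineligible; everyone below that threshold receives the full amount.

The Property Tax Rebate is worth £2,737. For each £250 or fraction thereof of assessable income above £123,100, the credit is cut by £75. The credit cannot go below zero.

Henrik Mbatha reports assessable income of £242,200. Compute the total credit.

Renter's Relief Credit: £242,200 is below the £250,600 cutoff, so the full £6,625 applies.
Property Tax Rebate: income exceeds £123,100 by £119,100 → 477 increments × £75 = £35,775 ≥ base, so the credit is £0.
Total: £6,625 + £0 = £6,625.

£6,625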